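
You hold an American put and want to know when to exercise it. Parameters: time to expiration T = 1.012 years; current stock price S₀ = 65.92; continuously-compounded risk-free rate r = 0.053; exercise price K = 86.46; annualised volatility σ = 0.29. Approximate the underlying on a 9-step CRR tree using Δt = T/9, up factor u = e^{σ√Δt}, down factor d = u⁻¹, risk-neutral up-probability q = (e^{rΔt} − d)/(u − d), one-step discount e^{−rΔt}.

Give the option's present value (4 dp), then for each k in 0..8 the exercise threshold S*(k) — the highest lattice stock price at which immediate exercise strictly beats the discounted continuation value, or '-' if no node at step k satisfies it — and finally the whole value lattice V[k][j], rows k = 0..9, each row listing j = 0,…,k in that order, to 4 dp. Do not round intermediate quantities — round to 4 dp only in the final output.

price = 20.7838
boundary = - 59.8114 54.2689 59.8114 65.9200 59.8114 65.9200 72.6524 65.9200
tree:
20.7838
26.6486 15.3124
32.1911 20.5645 10.3736
37.2200 26.6486 14.8767 6.1067
41.7829 32.1911 20.5400 9.5320 2.8398
45.9229 37.2200 26.6486 14.3313 4.9665 0.8004
49.6793 41.7829 32.1911 20.5400 8.4484 1.6312 0.0000
53.0877 45.9229 37.2200 26.6486 13.8076 3.3243 0.0000 0.0000
56.1802 49.6793 41.7829 32.1911 20.5400 6.7750 0.0000 0.0000 0.0000
58.9861 53.0877 45.9229 37.2200 26.6486 13.8076 0.0000 0.0000 0.0000 0.0000

params: Δt=0.11244 u=1.10213 d=0.90733 q=0.50639 e^(-rΔt)=0.99406
t_9 payoffs: 58.9861 53.0877 45.9229 37.2200 26.6486 13.8076 0.0000 0.0000 0.0000 0.0000
t_8: node(8,0) S=30.2798 payoff=56.1802 vs cont=55.6664 → 56.1802 [stop]  node(8,1) S=36.7807 payoff=49.6793 vs cont=49.1656 → 49.6793 [stop]  node(8,2) S=44.6771 payoff=41.7829 vs cont=41.2691 → 41.7829 [stop]  node(8,3) S=54.2689 payoff=32.1911 vs cont=31.6773 → 32.1911 [stop]  node(8,4) S=65.9200 payoff=20.5400 vs cont=20.0263 → 20.5400 [stop]  node(8,5) S=80.0724 payoff=6.3876 vs cont=6.7750 → 6.7750 [wait]  node(8,6) S=97.2633 payoff=0.0000 vs cont=0.0000 → 0.0000 [wait]  node(8,7) S=118.1449 payoff=0.0000 vs cont=0.0000 → 0.0000 [wait]  node(8,8) S=143.5095 payoff=0.0000 vs cont=0.0000 → 0.0000 [wait]  ⇒ S*(8)=65.9200
t_7: node(7,0) S=33.3723 payoff=53.0877 vs cont=52.5739 → 53.0877 [stop]  node(7,1) S=40.5371 payoff=45.9229 vs cont=45.4092 → 45.9229 [stop]  node(7,2) S=49.2400 payoff=37.2200 vs cont=36.7062 → 37.2200 [stop]  node(7,3) S=59.8114 payoff=26.6486 vs cont=26.1348 → 26.6486 [stop]  node(7,4) S=72.6524 payoff=13.8076 vs cont=13.4889 → 13.8076 [stop]  node(7,5) S=88.2503 payoff=0.0000 vs cont=3.3243 → 3.3243 [wait]  node(7,6) S=107.1968 payoff=0.0000 vs cont=0.0000 → 0.0000 [wait]  node(7,7) S=130.2110 payoff=0.0000 vs cont=0.0000 → 0.0000 [wait]  ⇒ S*(7)=72.6524
t_6: node(6,0) S=36.7807 payoff=49.6793 vs cont=49.1656 → 49.6793 [stop]  node(6,1) S=44.6771 payoff=41.7829 vs cont=41.2691 → 41.7829 [stop]  node(6,2) S=54.2689 payoff=32.1911 vs cont=31.6773 → 32.1911 [stop]  node(6,3) S=65.9200 payoff=20.5400 vs cont=20.0263 → 20.5400 [stop]  node(6,4) S=80.0724 payoff=6.3876 vs cont=8.4484 → 8.4484 [wait]  node(6,5) S=97.2633 payoff=0.0000 vs cont=1.6312 → 1.6312 [wait]  node(6,6) S=118.1449 payoff=0.0000 vs cont=0.0000 → 0.0000 [wait]  ⇒ S*(6)=65.9200
t_5: node(5,0) S=40.5371 payoff=45.9229 vs cont=45.4092 → 45.9229 [stop]  node(5,1) S=49.2400 payoff=37.2200 vs cont=36.7062 → 37.2200 [stop]  node(5,2) S=59.8114 payoff=26.6486 vs cont=26.1348 → 26.6486 [stop]  node(5,3) S=72.6524 payoff=13.8076 vs cont=14.3313 → 14.3313 [wait]  node(5,4) S=88.2503 payoff=0.0000 vs cont=4.9665 → 4.9665 [wait]  node(5,5) S=107.1968 payoff=0.0000 vs cont=0.8004 → 0.8004 [wait]  ⇒ S*(5)=59.8114
t_4: node(4,0) S=44.6771 payoff=41.7829 vs cont=41.2691 → 41.7829 [stop]  node(4,1) S=54.2689 payoff=32.1911 vs cont=31.6773 → 32.1911 [stop]  node(4,2) S=65.9200 payoff=20.5400 vs cont=20.2899 → 20.5400 [stop]  node(4,3) S=80.0724 payoff=6.3876 vs cont=9.5320 → 9.5320 [wait]  node(4,4) S=97.2633 payoff=0.0000 vs cont=2.8398 → 2.8398 [wait]  ⇒ S*(4)=65.9200
t_3: node(3,0) S=49.2400 payoff=37.2200 vs cont=36.7062 → 37.2200 [stop]  node(3,1) S=59.8114 payoff=26.6486 vs cont=26.1348 → 26.6486 [stop]  node(3,2) S=72.6524 payoff=13.8076 vs cont=14.8767 → 14.8767 [wait]  node(3,3) S=88.2503 payoff=0.0000 vs cont=6.1067 → 6.1067 [wait]  ⇒ S*(3)=59.8114
t_2: node(2,0) S=54.2689 payoff=32.1911 vs cont=31.6773 → 32.1911 [stop]  node(2,1) S=65.9200 payoff=20.5400 vs cont=20.5645 → 20.5645 [wait]  node(2,2) S=80.0724 payoff=6.3876 vs cont=10.3736 → 10.3736 [wait]  ⇒ S*(2)=54.2689
t_1: node(1,0) S=59.8114 payoff=26.6486 vs cont=26.1471 → 26.6486 [stop]  node(1,1) S=72.6524 payoff=13.8076 vs cont=15.3124 → 15.3124 [wait]  ⇒ S*(1)=59.8114
t_0: node(0,0) S=65.9200 payoff=20.5400 vs cont=20.7838 → 20.7838 [wait]  ⇒ S*(0)=-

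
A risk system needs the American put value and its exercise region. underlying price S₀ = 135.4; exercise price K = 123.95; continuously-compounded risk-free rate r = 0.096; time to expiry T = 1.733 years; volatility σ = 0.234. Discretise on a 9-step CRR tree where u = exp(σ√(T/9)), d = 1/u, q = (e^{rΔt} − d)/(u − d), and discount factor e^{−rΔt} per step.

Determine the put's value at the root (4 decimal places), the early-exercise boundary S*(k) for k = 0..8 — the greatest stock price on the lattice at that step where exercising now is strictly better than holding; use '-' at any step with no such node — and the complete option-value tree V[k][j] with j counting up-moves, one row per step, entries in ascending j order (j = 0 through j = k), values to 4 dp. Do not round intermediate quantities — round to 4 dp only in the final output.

price = 5.2916
boundary = - - - 99.5030 89.7929 99.5030 89.7929 99.5030 110.2631
tree:
5.2916
9.0612 2.5646
15.1084 4.7054 1.0013
24.4470 8.4186 2.0024 0.2637
34.1571 14.6112 3.9297 0.5850 0.0250
42.9196 24.4470 7.5223 1.2939 0.0586 0.0000
50.8271 34.1571 13.9120 2.8520 0.1373 0.0000 0.0000
57.9628 42.9196 24.4470 6.2618 0.3215 0.0000 0.0000 0.0000
64.4023 50.8271 34.1571 13.6869 0.7528 0.0000 0.0000 0.0000 0.0000
70.2133 57.9628 42.9196 24.4470 1.7631 0.0000 0.0000 0.0000 0.0000 0.0000

Δt=0.19256, u=1.10814, d=0.90241, q=0.56504, disc=e^(-rΔt)=0.98168
k=9 terminal: V=max(K-S,0) → 70.2133 57.9628 42.9196 24.4470 1.7631 0.0000 0.0000 0.0000 0.0000 0.0000
k=8: j=0 S=59.5477 intr=64.4023 cont=62.1321 V=64.4023[EX]; j=1 S=73.1229 intr=50.8271 cont=48.5569 V=50.8271[EX]; j=2 S=89.7929 intr=34.1571 cont=31.8869 V=34.1571[EX]; j=3 S=110.2631 intr=13.6869 cont=11.4167 V=13.6869[EX]; j=4 S=135.4000 intr=0.0000 cont=0.7528 V=0.7528[hold]; j=5 S=166.2674 intr=0.0000 cont=0.0000 V=0.0000[hold]; j=6 S=204.1716 intr=0.0000 cont=0.0000 V=0.0000[hold]; j=7 S=250.7170 intr=0.0000 cont=0.0000 V=0.0000[hold]; j=8 S=307.8734 intr=0.0000 cont=0.0000 V=0.0000[hold]  S*(8)=110.2631
k=7: j=0 S=65.9872 intr=57.9628 cont=55.6926 V=57.9628[EX]; j=1 S=81.0304 intr=42.9196 cont=40.6494 V=42.9196[EX]; j=2 S=99.5030 intr=24.4470 cont=22.1768 V=24.4470[EX]; j=3 S=122.1869 intr=1.7631 cont=6.2618 V=6.2618[hold]; j=4 S=150.0420 intr=0.0000 cont=0.3215 V=0.3215[hold]; j=5 S=184.2473 intr=0.0000 cont=0.0000 V=0.0000[hold]; j=6 S=226.2505 intr=0.0000 cont=0.0000 V=0.0000[hold]; j=7 S=277.8292 intr=0.0000 cont=0.0000 V=0.0000[hold]  S*(7)=99.5030
k=6: j=0 S=73.1229 intr=50.8271 cont=48.5569 V=50.8271[EX]; j=1 S=89.7929 intr=34.1571 cont=31.8869 V=34.1571[EX]; j=2 S=110.2631 intr=13.6869 cont=13.9120 V=13.9120[hold]; j=3 S=135.4000 intr=0.0000 cont=2.8520 V=2.8520[hold]; j=4 S=166.2674 intr=0.0000 cont=0.1373 V=0.1373[hold]; j=5 S=204.1716 intr=0.0000 cont=0.0000 V=0.0000[hold]; j=6 S=250.7170 intr=0.0000 cont=0.0000 V=0.0000[hold]  S*(6)=89.7929
k=5: j=0 S=81.0304 intr=42.9196 cont=40.6494 V=42.9196[EX]; j=1 S=99.5030 intr=24.4470 cont=22.3017 V=24.4470[EX]; j=2 S=122.1869 intr=1.7631 cont=7.5223 V=7.5223[hold]; j=3 S=150.0420 intr=0.0000 cont=1.2939 V=1.2939[hold]; j=4 S=184.2473 intr=0.0000 cont=0.0586 V=0.0586[hold]; j=5 S=226.2505 intr=0.0000 cont=0.0000 V=0.0000[hold]  S*(5)=99.5030
k=4: j=0 S=89.7929 intr=34.1571 cont=31.8869 V=34.1571[EX]; j=1 S=110.2631 intr=13.6869 cont=14.6112 V=14.6112[hold]; j=2 S=135.4000 intr=0.0000 cont=3.9297 V=3.9297[hold]; j=3 S=166.2674 intr=0.0000 cont=0.5850 V=0.5850[hold]; j=4 S=204.1716 intr=0.0000 cont=0.0250 V=0.0250[hold]  S*(4)=89.7929
k=3: j=0 S=99.5030 intr=24.4470 cont=22.6895 V=24.4470[EX]; j=1 S=122.1869 intr=1.7631 cont=8.4186 V=8.4186[hold]; j=2 S=150.0420 intr=0.0000 cont=2.0024 V=2.0024[hold]; j=3 S=184.2473 intr=0.0000 cont=0.2637 V=0.2637[hold]  S*(3)=99.5030
k=2: j=0 S=110.2631 intr=13.6869 cont=15.1084 V=15.1084[hold]; j=1 S=135.4000 intr=0.0000 cont=4.7054 V=4.7054[hold]; j=2 S=166.2674 intr=0.0000 cont=1.0013 V=1.0013[hold]  S*(2)=-
k=1: j=0 S=122.1869 intr=1.7631 cont=9.0612 V=9.0612[hold]; j=1 S=150.0420 intr=0.0000 cont=2.5646 V=2.5646[hold]  S*(1)=-
k=0: j=0 S=135.4000 intr=0.0000 cont=5.2916 V=5.2916[hold]  S*(0)=-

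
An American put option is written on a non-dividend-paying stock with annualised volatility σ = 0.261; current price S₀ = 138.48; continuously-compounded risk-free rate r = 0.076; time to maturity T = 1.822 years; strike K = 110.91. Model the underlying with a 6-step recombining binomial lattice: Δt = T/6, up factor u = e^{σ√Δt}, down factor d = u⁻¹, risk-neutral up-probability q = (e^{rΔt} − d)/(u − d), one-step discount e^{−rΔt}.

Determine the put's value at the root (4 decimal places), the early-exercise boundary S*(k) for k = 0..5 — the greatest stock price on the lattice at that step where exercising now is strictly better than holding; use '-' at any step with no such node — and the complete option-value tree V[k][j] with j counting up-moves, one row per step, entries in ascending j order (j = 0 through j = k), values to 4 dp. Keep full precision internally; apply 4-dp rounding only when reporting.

price = 3.8543
boundary = - - - 89.9493 77.8995 89.9493
tree:
3.8543
6.9847 1.4059
12.3168 2.8321 0.2754
20.9607 5.6277 0.6194 0.0000
33.0105 10.9884 1.3932 0.0000 0.0000
43.4461 20.9607 3.1333 0.0000 0.0000 0.0000
52.4837 33.0105 7.0470 0.0000 0.0000 0.0000 0.0000

Δt=0.30367  u=1.15468  d=0.86604  q=0.54499  discount=0.97719
step 6 (expiry): payoffs max(K−S,0) = 52.4837 33.0105 7.0470 0.0000 0.0000 0.0000 0.0000
step 5: (k=5,j=0): S=67.4639, (K−S)⁺=43.4461, hold=40.9157 ⇒ V=43.4461 exercise | (k=5,j=1): S=89.9493, (K−S)⁺=20.9607, hold=18.4303 ⇒ V=20.9607 exercise | (k=5,j=2): S=119.9289, (K−S)⁺=0.0000, hold=3.1333 ⇒ V=3.1333 continue | (k=5,j=3): S=159.9006, (K−S)⁺=0.0000, hold=0.0000 ⇒ V=0.0000 continue | (k=5,j=4): S=213.1946, (K−S)⁺=0.0000, hold=0.0000 ⇒ V=0.0000 continue | (k=5,j=5): S=284.2513, (K−S)⁺=0.0000, hold=0.0000 ⇒ V=0.0000 continue  boundary S*=89.9493
step 4: (k=4,j=0): S=77.8995, (K−S)⁺=33.0105, hold=30.4801 ⇒ V=33.0105 exercise | (k=4,j=1): S=103.8630, (K−S)⁺=7.0470, hold=10.9884 ⇒ V=10.9884 continue | (k=4,j=2): S=138.4800, (K−S)⁺=0.0000, hold=1.3932 ⇒ V=1.3932 continue | (k=4,j=3): S=184.6347, (K−S)⁺=0.0000, hold=0.0000 ⇒ V=0.0000 continue | (k=4,j=4): S=246.1724, (K−S)⁺=0.0000, hold=0.0000 ⇒ V=0.0000 continue  boundary S*=77.8995
step 3: (k=3,j=0): S=89.9493, (K−S)⁺=20.9607, hold=20.5294 ⇒ V=20.9607 exercise | (k=3,j=1): S=119.9289, (K−S)⁺=0.0000, hold=5.6277 ⇒ V=5.6277 continue | (k=3,j=2): S=159.9006, (K−S)⁺=0.0000, hold=0.6194 ⇒ V=0.6194 continue | (k=3,j=3): S=213.1946, (K−S)⁺=0.0000, hold=0.0000 ⇒ V=0.0000 continue  boundary S*=89.9493
step 2: (k=2,j=0): S=103.8630, (K−S)⁺=7.0470, hold=12.3168 ⇒ V=12.3168 continue | (k=2,j=1): S=138.4800, (K−S)⁺=0.0000, hold=2.8321 ⇒ V=2.8321 continue | (k=2,j=2): S=184.6347, (K−S)⁺=0.0000, hold=0.2754 ⇒ V=0.2754 continue  boundary S*=-
step 1: (k=1,j=0): S=119.9289, (K−S)⁺=0.0000, hold=6.9847 ⇒ V=6.9847 continue | (k=1,j=1): S=159.9006, (K−S)⁺=0.0000, hold=1.4059 ⇒ V=1.4059 continue  boundary S*=-
step 0: (k=0,j=0): S=138.4800, (K−S)⁺=0.0000, hold=3.8543 ⇒ V=3.8543 continue  boundary S*=-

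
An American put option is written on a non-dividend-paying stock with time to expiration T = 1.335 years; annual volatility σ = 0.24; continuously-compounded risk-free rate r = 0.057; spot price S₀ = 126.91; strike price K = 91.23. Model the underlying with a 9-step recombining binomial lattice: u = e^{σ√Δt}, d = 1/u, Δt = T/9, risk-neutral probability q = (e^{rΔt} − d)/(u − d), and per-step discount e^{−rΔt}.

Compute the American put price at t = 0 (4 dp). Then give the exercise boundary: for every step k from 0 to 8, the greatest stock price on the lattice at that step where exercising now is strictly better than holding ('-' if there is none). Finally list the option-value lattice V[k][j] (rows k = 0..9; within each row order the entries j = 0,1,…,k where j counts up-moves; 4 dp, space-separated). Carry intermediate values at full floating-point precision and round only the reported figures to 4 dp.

Δt=0.14833, u=1.09684, d=0.91171, q=0.52277, disc=e^(-rΔt)=0.99158
k=9 terminal: V=max(K-S,0) → 35.9962 24.7805 11.2874 0.0000 0.0000 0.0000 0.0000 0.0000 0.0000 0.0000
k=8: j=0 S=60.5826 intr=30.6474 cont=29.8793 V=30.6474[EX]; j=1 S=72.8845 intr=18.3455 cont=17.5774 V=18.3455[EX]; j=2 S=87.6843 intr=3.5457 cont=5.3413 V=5.3413[hold]; j=3 S=105.4894 intr=0.0000 cont=0.0000 V=0.0000[hold]; j=4 S=126.9100 intr=0.0000 cont=0.0000 V=0.0000[hold]; j=5 S=152.6802 intr=0.0000 cont=0.0000 V=0.0000[hold]; j=6 S=183.6833 intr=0.0000 cont=0.0000 V=0.0000[hold]; j=7 S=220.9819 intr=0.0000 cont=0.0000 V=0.0000[hold]; j=8 S=265.8543 intr=0.0000 cont=0.0000 V=0.0000[hold]  S*(8)=72.8845
k=7: j=0 S=66.4495 intr=24.7805 cont=24.0124 V=24.7805[EX]; j=1 S=79.9426 intr=11.2874 cont=11.4501 V=11.4501[hold]; j=2 S=96.1757 intr=0.0000 cont=2.5276 V=2.5276[hold]; j=3 S=115.7051 intr=0.0000 cont=0.0000 V=0.0000[hold]; j=4 S=139.2000 intr=0.0000 cont=0.0000 V=0.0000[hold]; j=5 S=167.4659 intr=0.0000 cont=0.0000 V=0.0000[hold]; j=6 S=201.4713 intr=0.0000 cont=0.0000 V=0.0000[hold]; j=7 S=242.3819 intr=0.0000 cont=0.0000 V=0.0000[hold]  S*(7)=66.4495
k=6: j=0 S=72.8845 intr=18.3455 cont=17.6618 V=18.3455[EX]; j=1 S=87.6843 intr=3.5457 cont=6.7285 V=6.7285[hold]; j=2 S=105.4894 intr=0.0000 cont=1.1961 V=1.1961[hold]; j=3 S=126.9100 intr=0.0000 cont=0.0000 V=0.0000[hold]; j=4 S=152.6802 intr=0.0000 cont=0.0000 V=0.0000[hold]; j=5 S=183.6833 intr=0.0000 cont=0.0000 V=0.0000[hold]; j=6 S=220.9819 intr=0.0000 cont=0.0000 V=0.0000[hold]  S*(6)=72.8845
k=5: j=0 S=79.9426 intr=11.2874 cont=12.1691 V=12.1691[hold]; j=1 S=96.1757 intr=0.0000 cont=3.8040 V=3.8040[hold]; j=2 S=115.7051 intr=0.0000 cont=0.5660 V=0.5660[hold]; j=3 S=139.2000 intr=0.0000 cont=0.0000 V=0.0000[hold]; j=4 S=167.4659 intr=0.0000 cont=0.0000 V=0.0000[hold]; j=5 S=201.4713 intr=0.0000 cont=0.0000 V=0.0000[hold]  S*(5)=-
k=4: j=0 S=87.6843 intr=3.5457 cont=7.7304 V=7.7304[hold]; j=1 S=105.4894 intr=0.0000 cont=2.0935 V=2.0935[hold]; j=2 S=126.9100 intr=0.0000 cont=0.2678 V=0.2678[hold]; j=3 S=152.6802 intr=0.0000 cont=0.0000 V=0.0000[hold]; j=4 S=183.6833 intr=0.0000 cont=0.0000 V=0.0000[hold]  S*(4)=-
k=3: j=0 S=96.1757 intr=0.0000 cont=4.7433 V=4.7433[hold]; j=1 S=115.7051 intr=0.0000 cont=1.1295 V=1.1295[hold]; j=2 S=139.2000 intr=0.0000 cont=0.1267 V=0.1267[hold]; j=3 S=167.4659 intr=0.0000 cont=0.0000 V=0.0000[hold]  S*(3)=-
k=2: j=0 S=105.4894 intr=0.0000 cont=2.8301 V=2.8301[hold]; j=1 S=126.9100 intr=0.0000 cont=0.6002 V=0.6002[hold]; j=2 S=152.6802 intr=0.0000 cont=0.0600 V=0.0600[hold]  S*(2)=-
k=1: j=0 S=115.7051 intr=0.0000 cont=1.6503 V=1.6503[hold]; j=1 S=139.2000 intr=0.0000 cont=0.3151 V=0.3151[hold]  S*(1)=-
k=0: j=0 S=126.9100 intr=0.0000 cont=0.9443 V=0.9443[hold]  S*(0)=-

price = 0.9443
boundary = - - - - - - 72.8845 66.4495 72.8845
tree:
0.9443
1.6503 0.3151
2.8301 0.6002 0.0600
4.7433 1.1295 0.1267 0.0000
7.7304 2.0935 0.2678 0.0000 0.0000
12.1691 3.8040 0.5660 0.0000 0.0000 0.0000
18.3455 6.7285 1.1961 0.0000 0.0000 0.0000 0.0000
24.7805 11.4501 2.5276 0.0000 0.0000 0.0000 0.0000 0.0000
30.6474 18.3455 5.3413 0.0000 0.0000 0.0000 0.0000 0.0000 0.0000
35.9962 24.7805 11.2874 0.0000 0.0000 0.0000 0.0000 0.0000 0.0000 0.0000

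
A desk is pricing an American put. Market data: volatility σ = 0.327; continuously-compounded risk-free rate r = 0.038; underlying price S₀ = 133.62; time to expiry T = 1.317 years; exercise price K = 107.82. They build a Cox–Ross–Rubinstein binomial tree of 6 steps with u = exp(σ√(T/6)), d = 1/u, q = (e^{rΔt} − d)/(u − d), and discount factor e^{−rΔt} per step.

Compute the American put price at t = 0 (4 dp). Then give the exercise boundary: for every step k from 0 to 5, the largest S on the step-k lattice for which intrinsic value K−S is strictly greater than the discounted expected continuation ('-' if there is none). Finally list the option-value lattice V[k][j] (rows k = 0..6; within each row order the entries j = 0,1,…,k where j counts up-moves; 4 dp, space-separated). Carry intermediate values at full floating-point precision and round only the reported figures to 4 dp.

params: Δt=0.21950 u=1.16556 d=0.85796 q=0.48900 e^(-rΔt)=0.99169
t_6 payoffs: 54.5280 35.4211 9.4638 0.0000 0.0000 0.0000 0.0000
t_5: node(5,0) S=62.1151 payoff=45.7049 vs cont=44.8093 → 45.7049 [stop]  node(5,1) S=84.3853 payoff=23.4347 vs cont=22.5391 → 23.4347 [stop]  node(5,2) S=114.6401 payoff=0.0000 vs cont=4.7958 → 4.7958 [wait]  node(5,3) S=155.7422 payoff=0.0000 vs cont=0.0000 → 0.0000 [wait]  node(5,4) S=211.5807 payoff=0.0000 vs cont=0.0000 → 0.0000 [wait]  node(5,5) S=287.4391 payoff=0.0000 vs cont=0.0000 → 0.0000 [wait]  ⇒ S*(5)=84.3853
t_4: node(4,0) S=72.3989 payoff=35.4211 vs cont=34.5255 → 35.4211 [stop]  node(4,1) S=98.3562 payoff=9.4638 vs cont=14.2013 → 14.2013 [wait]  node(4,2) S=133.6200 payoff=0.0000 vs cont=2.4303 → 2.4303 [wait]  node(4,3) S=181.5270 payoff=0.0000 vs cont=0.0000 → 0.0000 [wait]  node(4,4) S=246.6102 payoff=0.0000 vs cont=0.0000 → 0.0000 [wait]  ⇒ S*(4)=72.3989
t_3: node(3,0) S=84.3853 payoff=23.4347 vs cont=24.8365 → 24.8365 [wait]  node(3,1) S=114.6401 payoff=0.0000 vs cont=8.3751 → 8.3751 [wait]  node(3,2) S=155.7422 payoff=0.0000 vs cont=1.2315 → 1.2315 [wait]  node(3,3) S=211.5807 payoff=0.0000 vs cont=0.0000 → 0.0000 [wait]  ⇒ S*(3)=-
t_2: node(2,0) S=98.3562 payoff=9.4638 vs cont=16.6474 → 16.6474 [wait]  node(2,1) S=133.6200 payoff=0.0000 vs cont=4.8413 → 4.8413 [wait]  node(2,2) S=181.5270 payoff=0.0000 vs cont=0.6241 → 0.6241 [wait]  ⇒ S*(2)=-
t_1: node(1,0) S=114.6401 payoff=0.0000 vs cont=10.7838 → 10.7838 [wait]  node(1,1) S=155.7422 payoff=0.0000 vs cont=2.7560 → 2.7560 [wait]  ⇒ S*(1)=-
t_0: node(0,0) S=133.6200 payoff=0.0000 vs cont=6.8012 → 6.8012 [wait]  ⇒ S*(0)=-

price = 6.8012
boundary = - - - - 72.3989 84.3853
tree:
6.8012
10.7838 2.7560
16.6474 4.8413 0.6241
24.8365 8.3751 1.2315 0.0000
35.4211 14.2013 2.4303 0.0000 0.0000
45.7049 23.4347 4.7958 0.0000 0.0000 0.0000
54.5280 35.4211 9.4638 0.0000 0.0000 0.0000 0.0000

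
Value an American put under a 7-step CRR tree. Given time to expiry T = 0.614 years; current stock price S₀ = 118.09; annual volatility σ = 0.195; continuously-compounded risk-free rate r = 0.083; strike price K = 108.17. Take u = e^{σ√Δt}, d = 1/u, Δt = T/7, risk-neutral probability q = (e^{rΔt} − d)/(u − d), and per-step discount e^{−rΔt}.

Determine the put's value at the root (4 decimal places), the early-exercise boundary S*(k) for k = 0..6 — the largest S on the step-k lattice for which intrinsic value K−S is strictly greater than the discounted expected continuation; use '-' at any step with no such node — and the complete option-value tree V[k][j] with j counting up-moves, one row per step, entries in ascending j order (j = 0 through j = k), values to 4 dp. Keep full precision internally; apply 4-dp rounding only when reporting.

price = 1.8336
boundary = - - - - 93.7318 99.3044 93.7318
tree:
1.8336
3.2356 0.7053
5.5448 1.3802 0.1599
9.1589 2.6471 0.3569 0.0000
14.4382 4.9404 0.7968 0.0000 0.0000
19.6981 8.8656 1.7789 0.0000 0.0000 0.0000
24.6628 14.4382 3.9712 0.0000 0.0000 0.0000 0.0000
29.3489 19.6981 8.8656 0.0000 0.0000 0.0000 0.0000 0.0000

Δt=0.08771  u=1.05945  d=0.94388  q=0.54879  discount=0.99275
step 7 (expiry): payoffs max(K−S,0) = 29.3489 19.6981 8.8656 0.0000 0.0000 0.0000 0.0000 0.0000
step 6: (k=6,j=0): S=83.5072, (K−S)⁺=24.6628, hold=23.8782 ⇒ V=24.6628 exercise | (k=6,j=1): S=93.7318, (K−S)⁺=14.4382, hold=13.6535 ⇒ V=14.4382 exercise | (k=6,j=2): S=105.2083, (K−S)⁺=2.9617, hold=3.9712 ⇒ V=3.9712 continue | (k=6,j=3): S=118.0900, (K−S)⁺=0.0000, hold=0.0000 ⇒ V=0.0000 continue | (k=6,j=4): S=132.5489, (K−S)⁺=0.0000, hold=0.0000 ⇒ V=0.0000 continue | (k=6,j=5): S=148.7782, (K−S)⁺=0.0000, hold=0.0000 ⇒ V=0.0000 continue | (k=6,j=6): S=166.9946, (K−S)⁺=0.0000, hold=0.0000 ⇒ V=0.0000 continue  boundary S*=93.7318
step 5: (k=5,j=0): S=88.4719, (K−S)⁺=19.6981, hold=18.9134 ⇒ V=19.6981 exercise | (k=5,j=1): S=99.3044, (K−S)⁺=8.8656, hold=8.6309 ⇒ V=8.8656 exercise | (k=5,j=2): S=111.4632, (K−S)⁺=0.0000, hold=1.7789 ⇒ V=1.7789 continue | (k=5,j=3): S=125.1108, (K−S)⁺=0.0000, hold=0.0000 ⇒ V=0.0000 continue | (k=5,j=4): S=140.4293, (K−S)⁺=0.0000, hold=0.0000 ⇒ V=0.0000 continue | (k=5,j=5): S=157.6234, (K−S)⁺=0.0000, hold=0.0000 ⇒ V=0.0000 continue  boundary S*=99.3044
step 4: (k=4,j=0): S=93.7318, (K−S)⁺=14.4382, hold=13.6535 ⇒ V=14.4382 exercise | (k=4,j=1): S=105.2083, (K−S)⁺=2.9617, hold=4.9404 ⇒ V=4.9404 continue | (k=4,j=2): S=118.0900, (K−S)⁺=0.0000, hold=0.7968 ⇒ V=0.7968 continue | (k=4,j=3): S=132.5489, (K−S)⁺=0.0000, hold=0.0000 ⇒ V=0.0000 continue | (k=4,j=4): S=148.7782, (K−S)⁺=0.0000, hold=0.0000 ⇒ V=0.0000 continue  boundary S*=93.7318
step 3: (k=3,j=0): S=99.3044, (K−S)⁺=8.8656, hold=9.1589 ⇒ V=9.1589 continue | (k=3,j=1): S=111.4632, (K−S)⁺=0.0000, hold=2.6471 ⇒ V=2.6471 continue | (k=3,j=2): S=125.1108, (K−S)⁺=0.0000, hold=0.3569 ⇒ V=0.3569 continue | (k=3,j=3): S=140.4293, (K−S)⁺=0.0000, hold=0.0000 ⇒ V=0.0000 continue  boundary S*=-
step 2: (k=2,j=0): S=105.2083, (K−S)⁺=2.9617, hold=5.5448 ⇒ V=5.5448 continue | (k=2,j=1): S=118.0900, (K−S)⁺=0.0000, hold=1.3802 ⇒ V=1.3802 continue | (k=2,j=2): S=132.5489, (K−S)⁺=0.0000, hold=0.1599 ⇒ V=0.1599 continue  boundary S*=-
step 1: (k=1,j=0): S=111.4632, (K−S)⁺=0.0000, hold=3.2356 ⇒ V=3.2356 continue | (k=1,j=1): S=125.1108, (K−S)⁺=0.0000, hold=0.7053 ⇒ V=0.7053 continue  boundary S*=-
step 0: (k=0,j=0): S=118.0900, (K−S)⁺=0.0000, hold=1.8336 ⇒ V=1.8336 continue  boundary S*=-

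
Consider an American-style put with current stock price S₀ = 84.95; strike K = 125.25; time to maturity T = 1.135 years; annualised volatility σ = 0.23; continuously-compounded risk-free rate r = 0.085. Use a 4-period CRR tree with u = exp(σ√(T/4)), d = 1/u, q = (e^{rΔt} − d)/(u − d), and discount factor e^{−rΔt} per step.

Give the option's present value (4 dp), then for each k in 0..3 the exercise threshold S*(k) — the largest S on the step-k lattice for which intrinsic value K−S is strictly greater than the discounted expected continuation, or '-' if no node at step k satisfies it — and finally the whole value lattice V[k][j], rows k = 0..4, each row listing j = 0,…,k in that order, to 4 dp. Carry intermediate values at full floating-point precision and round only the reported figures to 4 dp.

price = 40.3000
boundary = 84.9500 96.0222 108.5376 96.0222
tree:
40.3000
50.0955 29.2278
58.7615 40.3000 16.7124
66.4282 50.0955 29.2278 7.0349
73.2109 58.7615 40.3000 16.7124 0.0000

Δt=0.28375  u=1.13034  d=0.88469  q=0.56879  discount=0.97617
step 4 (expiry): payoffs max(K−S,0) = 73.2109 58.7615 40.3000 16.7124 0.0000
step 3: (k=3,j=0): S=58.8218, (K−S)⁺=66.4282, hold=63.4435 ⇒ V=66.4282 exercise | (k=3,j=1): S=75.1545, (K−S)⁺=50.0955, hold=47.1108 ⇒ V=50.0955 exercise | (k=3,j=2): S=96.0222, (K−S)⁺=29.2278, hold=26.2430 ⇒ V=29.2278 exercise | (k=3,j=3): S=122.6842, (K−S)⁺=2.5658, hold=7.0349 ⇒ V=7.0349 continue  boundary S*=96.0222
step 2: (k=2,j=0): S=66.4885, (K−S)⁺=58.7615, hold=55.7768 ⇒ V=58.7615 exercise | (k=2,j=1): S=84.9500, (K−S)⁺=40.3000, hold=37.3153 ⇒ V=40.3000 exercise | (k=2,j=2): S=108.5376, (K−S)⁺=16.7124, hold=16.2090 ⇒ V=16.7124 exercise  boundary S*=108.5376
step 1: (k=1,j=0): S=75.1545, (K−S)⁺=50.0955, hold=47.1108 ⇒ V=50.0955 exercise | (k=1,j=1): S=96.0222, (K−S)⁺=29.2278, hold=26.2430 ⇒ V=29.2278 exercise  boundary S*=96.0222
step 0: (k=0,j=0): S=84.9500, (K−S)⁺=40.3000, hold=37.3153 ⇒ V=40.3000 exercise  boundary S*=84.9500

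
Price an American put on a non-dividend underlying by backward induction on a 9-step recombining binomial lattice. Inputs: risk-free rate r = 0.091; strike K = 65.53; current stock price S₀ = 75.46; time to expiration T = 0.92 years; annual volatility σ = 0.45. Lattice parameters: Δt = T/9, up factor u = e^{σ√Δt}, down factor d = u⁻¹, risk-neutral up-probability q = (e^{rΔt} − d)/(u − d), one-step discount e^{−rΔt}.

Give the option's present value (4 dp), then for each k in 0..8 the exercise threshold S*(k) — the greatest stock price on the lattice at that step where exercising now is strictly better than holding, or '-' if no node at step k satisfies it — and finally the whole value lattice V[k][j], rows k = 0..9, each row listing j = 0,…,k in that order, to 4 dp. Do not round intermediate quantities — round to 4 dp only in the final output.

Δt=0.10222, u=1.15474, d=0.86600, q=0.49646, disc=e^(-rΔt)=0.99074
k=9 terminal: V=max(K-S,0) → 44.8591 37.9669 28.7767 16.5223 0.1819 0.0000 0.0000 0.0000 0.0000 0.0000
k=8: j=0 S=23.8695 intr=41.6605 cont=41.0537 V=41.6605[EX]; j=1 S=31.8282 intr=33.7018 cont=33.0950 V=33.7018[EX]; j=2 S=42.4405 intr=23.0895 cont=22.4828 V=23.0895[EX]; j=3 S=56.5912 intr=8.9388 cont=8.3321 V=8.9388[EX]; j=4 S=75.4600 intr=0.0000 cont=0.0908 V=0.0908[hold]; j=5 S=100.6202 intr=0.0000 cont=0.0000 V=0.0000[hold]; j=6 S=134.1693 intr=0.0000 cont=0.0000 V=0.0000[hold]; j=7 S=178.9045 intr=0.0000 cont=0.0000 V=0.0000[hold]; j=8 S=238.5556 intr=0.0000 cont=0.0000 V=0.0000[hold]  S*(8)=56.5912
k=7: j=0 S=27.5631 intr=37.9669 cont=37.3601 V=37.9669[EX]; j=1 S=36.7533 intr=28.7767 cont=28.1700 V=28.7767[EX]; j=2 S=49.0077 intr=16.5223 cont=15.9155 V=16.5223[EX]; j=3 S=65.3481 intr=0.1819 cont=4.5040 V=4.5040[hold]; j=4 S=87.1367 intr=0.0000 cont=0.0453 V=0.0453[hold]; j=5 S=116.1901 intr=0.0000 cont=0.0000 V=0.0000[hold]; j=6 S=154.9306 intr=0.0000 cont=0.0000 V=0.0000[hold]; j=7 S=206.5882 intr=0.0000 cont=0.0000 V=0.0000[hold]  S*(7)=49.0077
k=6: j=0 S=31.8282 intr=33.7018 cont=33.0950 V=33.7018[EX]; j=1 S=42.4405 intr=23.0895 cont=22.4828 V=23.0895[EX]; j=2 S=56.5912 intr=8.9388 cont=10.4580 V=10.4580[hold]; j=3 S=75.4600 intr=0.0000 cont=2.2692 V=2.2692[hold]; j=4 S=100.6202 intr=0.0000 cont=0.0226 V=0.0226[hold]; j=5 S=134.1693 intr=0.0000 cont=0.0000 V=0.0000[hold]; j=6 S=178.9045 intr=0.0000 cont=0.0000 V=0.0000[hold]  S*(6)=42.4405
k=5: j=0 S=36.7533 intr=28.7767 cont=28.1700 V=28.7767[EX]; j=1 S=49.0077 intr=16.5223 cont=16.6627 V=16.6627[hold]; j=2 S=65.3481 intr=0.1819 cont=6.3334 V=6.3334[hold]; j=3 S=87.1367 intr=0.0000 cont=1.1432 V=1.1432[hold]; j=4 S=116.1901 intr=0.0000 cont=0.0113 V=0.0113[hold]; j=5 S=154.9306 intr=0.0000 cont=0.0000 V=0.0000[hold]  S*(5)=36.7533
k=4: j=0 S=42.4405 intr=23.0895 cont=22.5518 V=23.0895[EX]; j=1 S=56.5912 intr=8.9388 cont=11.4278 V=11.4278[hold]; j=2 S=75.4600 intr=0.0000 cont=3.7219 V=3.7219[hold]; j=3 S=100.6202 intr=0.0000 cont=0.5759 V=0.5759[hold]; j=4 S=134.1693 intr=0.0000 cont=0.0056 V=0.0056[hold]  S*(4)=42.4405
k=3: j=0 S=49.0077 intr=16.5223 cont=17.1398 V=17.1398[hold]; j=1 S=65.3481 intr=0.1819 cont=7.5318 V=7.5318[hold]; j=2 S=87.1367 intr=0.0000 cont=2.1400 V=2.1400[hold]; j=3 S=116.1901 intr=0.0000 cont=0.2900 V=0.2900[hold]  S*(3)=-
k=2: j=0 S=56.5912 intr=8.9388 cont=12.2552 V=12.2552[hold]; j=1 S=75.4600 intr=0.0000 cont=4.8100 V=4.8100[hold]; j=2 S=100.6202 intr=0.0000 cont=1.2103 V=1.2103[hold]  S*(2)=-
k=1: j=0 S=65.3481 intr=0.1819 cont=8.4797 V=8.4797[hold]; j=1 S=87.1367 intr=0.0000 cont=2.9949 V=2.9949[hold]  S*(1)=-
k=0: j=0 S=75.4600 intr=0.0000 cont=5.7034 V=5.7034[hold]  S*(0)=-

price = 5.7034
boundary = - - - - 42.4405 36.7533 42.4405 49.0077 56.5912
tree:
5.7034
8.4797 2.9949
12.2552 4.8100 1.2103
17.1398 7.5318 2.1400 0.2900
23.0895 11.4278 3.7219 0.5759 0.0056
28.7767 16.6627 6.3334 1.1432 0.0113 0.0000
33.7018 23.0895 10.4580 2.2692 0.0226 0.0000 0.0000
37.9669 28.7767 16.5223 4.5040 0.0453 0.0000 0.0000 0.0000
41.6605 33.7018 23.0895 8.9388 0.0908 0.0000 0.0000 0.0000 0.0000
44.8591 37.9669 28.7767 16.5223 0.1819 0.0000 0.0000 0.0000 0.0000 0.0000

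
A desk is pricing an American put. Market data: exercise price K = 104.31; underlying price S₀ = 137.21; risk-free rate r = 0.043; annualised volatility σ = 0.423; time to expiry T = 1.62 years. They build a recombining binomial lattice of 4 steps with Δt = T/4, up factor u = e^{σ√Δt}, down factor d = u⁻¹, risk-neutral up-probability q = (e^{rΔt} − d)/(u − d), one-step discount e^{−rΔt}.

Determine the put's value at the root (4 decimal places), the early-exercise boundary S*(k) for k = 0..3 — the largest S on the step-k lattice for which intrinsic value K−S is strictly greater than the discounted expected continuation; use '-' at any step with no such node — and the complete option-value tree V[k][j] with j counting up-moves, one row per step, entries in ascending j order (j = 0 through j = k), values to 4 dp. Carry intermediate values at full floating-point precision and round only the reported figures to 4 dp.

params: Δt=0.40500 u=1.30891 d=0.76399 q=0.46534 e^(-rΔt)=0.98274
t_4 payoffs: 57.5639 24.2224 0.0000 0.0000 0.0000
t_3: node(3,0) S=61.1865 payoff=43.1235 vs cont=41.3227 → 43.1235 [stop]  node(3,1) S=104.8276 payoff=0.0000 vs cont=12.7271 → 12.7271 [wait]  node(3,2) S=179.5957 payoff=0.0000 vs cont=0.0000 → 0.0000 [wait]  node(3,3) S=307.6920 payoff=0.0000 vs cont=0.0000 → 0.0000 [wait]  ⇒ S*(3)=61.1865
t_2: node(2,0) S=80.0876 payoff=24.2224 vs cont=28.4784 → 28.4784 [wait]  node(2,1) S=137.2100 payoff=0.0000 vs cont=6.6871 → 6.6871 [wait]  node(2,2) S=235.0748 payoff=0.0000 vs cont=0.0000 → 0.0000 [wait]  ⇒ S*(2)=-
t_1: node(1,0) S=104.8276 payoff=0.0000 vs cont=18.0214 → 18.0214 [wait]  node(1,1) S=179.5957 payoff=0.0000 vs cont=3.5136 → 3.5136 [wait]  ⇒ S*(1)=-
t_0: node(0,0) S=137.2100 payoff=0.0000 vs cont=11.0757 → 11.0757 [wait]  ⇒ S*(0)=-

price = 11.0757
boundary = - - - 61.1865
tree:
11.0757
18.0214 3.5136
28.4784 6.6871 0.0000
43.1235 12.7271 0.0000 0.0000
57.5639 24.2224 0.0000 0.0000 0.0000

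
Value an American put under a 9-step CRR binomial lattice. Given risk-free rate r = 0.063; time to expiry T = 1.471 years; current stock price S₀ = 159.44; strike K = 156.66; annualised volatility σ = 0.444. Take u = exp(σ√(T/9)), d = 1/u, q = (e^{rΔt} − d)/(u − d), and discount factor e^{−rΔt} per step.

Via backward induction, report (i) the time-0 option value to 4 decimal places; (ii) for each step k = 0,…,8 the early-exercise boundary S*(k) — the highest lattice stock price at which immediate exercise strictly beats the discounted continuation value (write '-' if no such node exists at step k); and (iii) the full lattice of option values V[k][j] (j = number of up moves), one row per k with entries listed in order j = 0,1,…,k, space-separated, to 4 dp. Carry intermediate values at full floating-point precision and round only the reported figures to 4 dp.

price = 26.7693
boundary = - - - 93.0524 77.7627 93.0524 77.7627 93.0524 111.3485
tree:
26.7693
36.7766 16.6695
49.1241 24.3952 8.7869
63.6076 34.7289 13.8965 3.5256
78.8973 47.8772 21.4497 6.1387 0.8143
91.6748 63.6076 32.1256 10.5231 1.5942 0.0000
102.3527 78.8973 46.3199 17.6751 3.1209 0.0000 0.0000
111.2761 91.6748 63.6076 28.8740 6.1100 0.0000 0.0000 0.0000
118.7333 102.3527 78.8973 45.3115 11.9618 0.0000 0.0000 0.0000 0.0000
124.9651 111.2761 91.6748 63.6076 23.4181 0.0000 0.0000 0.0000 0.0000 0.0000

Δt=0.16344  u=1.19662  d=0.83569  q=0.48392  discount=0.98976
step 9 (expiry): payoffs max(K−S,0) = 124.9651 111.2761 91.6748 63.6076 23.4181 0.0000 0.0000 0.0000 0.0000 0.0000
step 8: (k=8,j=0): S=37.9267, (K−S)⁺=118.7333, hold=117.1284 ⇒ V=118.7333 exercise | (k=8,j=1): S=54.3073, (K−S)⁺=102.3527, hold=100.7478 ⇒ V=102.3527 exercise | (k=8,j=2): S=77.7627, (K−S)⁺=78.8973, hold=77.2925 ⇒ V=78.8973 exercise | (k=8,j=3): S=111.3485, (K−S)⁺=45.3115, hold=43.7067 ⇒ V=45.3115 exercise | (k=8,j=4): S=159.4400, (K−S)⁺=0.0000, hold=11.9618 ⇒ V=11.9618 continue | (k=8,j=5): S=228.3023, (K−S)⁺=0.0000, hold=0.0000 ⇒ V=0.0000 continue | (k=8,j=6): S=326.9063, (K−S)⁺=0.0000, hold=0.0000 ⇒ V=0.0000 continue | (k=8,j=7): S=468.0975, (K−S)⁺=0.0000, hold=0.0000 ⇒ V=0.0000 continue | (k=8,j=8): S=670.2693, (K−S)⁺=0.0000, hold=0.0000 ⇒ V=0.0000 continue  boundary S*=111.3485
step 7: (k=7,j=0): S=45.3839, (K−S)⁺=111.2761, hold=109.6713 ⇒ V=111.2761 exercise | (k=7,j=1): S=64.9852, (K−S)⁺=91.6748, hold=90.0699 ⇒ V=91.6748 exercise | (k=7,j=2): S=93.0524, (K−S)⁺=63.6076, hold=62.0027 ⇒ V=63.6076 exercise | (k=7,j=3): S=133.2419, (K−S)⁺=23.4181, hold=28.8740 ⇒ V=28.8740 continue | (k=7,j=4): S=190.7892, (K−S)⁺=0.0000, hold=6.1100 ⇒ V=6.1100 continue | (k=7,j=5): S=273.1913, (K−S)⁺=0.0000, hold=0.0000 ⇒ V=0.0000 continue | (k=7,j=6): S=391.1829, (K−S)⁺=0.0000, hold=0.0000 ⇒ V=0.0000 continue | (k=7,j=7): S=560.1351, (K−S)⁺=0.0000, hold=0.0000 ⇒ V=0.0000 continue  boundary S*=93.0524
step 6: (k=6,j=0): S=54.3073, (K−S)⁺=102.3527, hold=100.7478 ⇒ V=102.3527 exercise | (k=6,j=1): S=77.7627, (K−S)⁺=78.8973, hold=77.2925 ⇒ V=78.8973 exercise | (k=6,j=2): S=111.3485, (K−S)⁺=45.3115, hold=46.3199 ⇒ V=46.3199 continue | (k=6,j=3): S=159.4400, (K−S)⁺=0.0000, hold=17.6751 ⇒ V=17.6751 continue | (k=6,j=4): S=228.3023, (K−S)⁺=0.0000, hold=3.1209 ⇒ V=3.1209 continue | (k=6,j=5): S=326.9063, (K−S)⁺=0.0000, hold=0.0000 ⇒ V=0.0000 continue | (k=6,j=6): S=468.0975, (K−S)⁺=0.0000, hold=0.0000 ⇒ V=0.0000 continue  boundary S*=77.7627
step 5: (k=5,j=0): S=64.9852, (K−S)⁺=91.6748, hold=90.0699 ⇒ V=91.6748 exercise | (k=5,j=1): S=93.0524, (K−S)⁺=63.6076, hold=62.4857 ⇒ V=63.6076 exercise | (k=5,j=2): S=133.2419, (K−S)⁺=23.4181, hold=32.1256 ⇒ V=32.1256 continue | (k=5,j=3): S=190.7892, (K−S)⁺=0.0000, hold=10.5231 ⇒ V=10.5231 continue | (k=5,j=4): S=273.1913, (K−S)⁺=0.0000, hold=1.5942 ⇒ V=1.5942 continue | (k=5,j=5): S=391.1829, (K−S)⁺=0.0000, hold=0.0000 ⇒ V=0.0000 continue  boundary S*=93.0524
step 4: (k=4,j=0): S=77.7627, (K−S)⁺=78.8973, hold=77.2925 ⇒ V=78.8973 exercise | (k=4,j=1): S=111.3485, (K−S)⁺=45.3115, hold=47.8772 ⇒ V=47.8772 continue | (k=4,j=2): S=159.4400, (K−S)⁺=0.0000, hold=21.4497 ⇒ V=21.4497 continue | (k=4,j=3): S=228.3023, (K−S)⁺=0.0000, hold=6.1387 ⇒ V=6.1387 continue | (k=4,j=4): S=326.9063, (K−S)⁺=0.0000, hold=0.8143 ⇒ V=0.8143 continue  boundary S*=77.7627
step 3: (k=3,j=0): S=93.0524, (K−S)⁺=63.6076, hold=63.2316 ⇒ V=63.6076 exercise | (k=3,j=1): S=133.2419, (K−S)⁺=23.4181, hold=34.7289 ⇒ V=34.7289 continue | (k=3,j=2): S=190.7892, (K−S)⁺=0.0000, hold=13.8965 ⇒ V=13.8965 continue | (k=3,j=3): S=273.1913, (K−S)⁺=0.0000, hold=3.5256 ⇒ V=3.5256 continue  boundary S*=93.0524
step 2: (k=2,j=0): S=111.3485, (K−S)⁺=45.3115, hold=49.1241 ⇒ V=49.1241 continue | (k=2,j=1): S=159.4400, (K−S)⁺=0.0000, hold=24.3952 ⇒ V=24.3952 continue | (k=2,j=2): S=228.3023, (K−S)⁺=0.0000, hold=8.7869 ⇒ V=8.7869 continue  boundary S*=-
step 1: (k=1,j=0): S=133.2419, (K−S)⁺=23.4181, hold=36.7766 ⇒ V=36.7766 continue | (k=1,j=1): S=190.7892, (K−S)⁺=0.0000, hold=16.6695 ⇒ V=16.6695 continue  boundary S*=-
step 0: (k=0,j=0): S=159.4400, (K−S)⁺=0.0000, hold=26.7693 ⇒ V=26.7693 continue  boundary S*=-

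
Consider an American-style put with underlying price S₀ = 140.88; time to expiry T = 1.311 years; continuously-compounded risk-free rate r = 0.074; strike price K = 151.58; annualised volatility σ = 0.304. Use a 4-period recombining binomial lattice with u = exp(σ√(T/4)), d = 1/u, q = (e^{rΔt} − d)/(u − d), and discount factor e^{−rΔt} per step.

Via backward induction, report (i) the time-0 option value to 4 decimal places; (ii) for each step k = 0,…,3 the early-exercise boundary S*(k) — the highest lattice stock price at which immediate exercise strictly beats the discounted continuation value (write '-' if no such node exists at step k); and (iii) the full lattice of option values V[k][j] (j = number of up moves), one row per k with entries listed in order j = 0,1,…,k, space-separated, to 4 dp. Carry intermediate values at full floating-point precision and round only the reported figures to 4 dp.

price = 20.2120
boundary = - - 99.4676 118.3765
tree:
20.2120
33.2616 9.4309
52.1124 17.8772 2.2827
68.0009 33.2035 4.9422 0.0000
81.3514 52.1124 10.7000 0.0000 0.0000

params: Δt=0.32775 u=1.19010 d=0.84026 q=0.52678 e^(-rΔt)=0.97604
t_4 payoffs: 81.3514 52.1124 10.7000 0.0000 0.0000
t_3: node(3,0) S=83.5791 payoff=68.0009 vs cont=64.3688 → 68.0009 [stop]  node(3,1) S=118.3765 payoff=33.2035 vs cont=29.5714 → 33.2035 [stop]  node(3,2) S=167.6615 payoff=0.0000 vs cont=4.9422 → 4.9422 [wait]  node(3,3) S=237.4658 payoff=0.0000 vs cont=0.0000 → 0.0000 [wait]  ⇒ S*(3)=118.3765
t_2: node(2,0) S=99.4676 payoff=52.1124 vs cont=48.4803 → 52.1124 [stop]  node(2,1) S=140.8800 payoff=10.7000 vs cont=17.8772 → 17.8772 [wait]  node(2,2) S=199.5341 payoff=0.0000 vs cont=2.2827 → 2.2827 [wait]  ⇒ S*(2)=99.4676
t_1: node(1,0) S=118.3765 payoff=33.2035 vs cont=33.2616 → 33.2616 [wait]  node(1,1) S=167.6615 payoff=0.0000 vs cont=9.4309 → 9.4309 [wait]  ⇒ S*(1)=-
t_0: node(0,0) S=140.8800 payoff=10.7000 vs cont=20.2120 → 20.2120 [wait]  ⇒ S*(0)=-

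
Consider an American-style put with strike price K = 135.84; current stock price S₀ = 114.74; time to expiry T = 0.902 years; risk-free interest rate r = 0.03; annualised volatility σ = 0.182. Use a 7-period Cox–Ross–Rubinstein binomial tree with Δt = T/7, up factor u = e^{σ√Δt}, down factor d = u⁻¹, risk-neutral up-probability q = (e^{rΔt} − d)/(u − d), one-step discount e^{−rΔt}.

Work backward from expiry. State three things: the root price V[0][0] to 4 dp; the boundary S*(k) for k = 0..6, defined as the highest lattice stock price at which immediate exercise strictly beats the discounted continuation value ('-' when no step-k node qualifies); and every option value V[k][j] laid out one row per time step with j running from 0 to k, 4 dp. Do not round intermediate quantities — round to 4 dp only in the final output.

params: Δt=0.12886 u=1.06751 d=0.93676 q=0.51329 e^(-rΔt)=0.99614
t_7 payoffs: 63.2124 53.0747 41.5219 28.3566 13.3535 0.0000 0.0000 0.0000
t_6: node(6,0) S=77.5309 payoff=58.3091 vs cont=57.7850 → 58.3091 [stop]  node(6,1) S=88.3531 payoff=47.4869 vs cont=46.9628 → 47.4869 [stop]  node(6,2) S=100.6858 payoff=35.1542 vs cont=34.6301 → 35.1542 [stop]  node(6,3) S=114.7400 payoff=21.1000 vs cont=20.5759 → 21.1000 [stop]  node(6,4) S=130.7559 payoff=5.0841 vs cont=6.4742 → 6.4742 [wait]  node(6,5) S=149.0075 payoff=0.0000 vs cont=0.0000 → 0.0000 [wait]  node(6,6) S=169.8066 payoff=0.0000 vs cont=0.0000 → 0.0000 [wait]  ⇒ S*(6)=114.7400
t_5: node(5,0) S=82.7653 payoff=53.0747 vs cont=52.5506 → 53.0747 [stop]  node(5,1) S=94.3181 payoff=41.5219 vs cont=40.9978 → 41.5219 [stop]  node(5,2) S=107.4834 payoff=28.3566 vs cont=27.8325 → 28.3566 [stop]  node(5,3) S=122.4865 payoff=13.3535 vs cont=13.5402 → 13.5402 [wait]  node(5,4) S=139.5837 payoff=0.0000 vs cont=3.1389 → 3.1389 [wait]  node(5,5) S=159.0675 payoff=0.0000 vs cont=0.0000 → 0.0000 [wait]  ⇒ S*(5)=107.4834
t_4: node(4,0) S=88.3531 payoff=47.4869 vs cont=46.9628 → 47.4869 [stop]  node(4,1) S=100.6858 payoff=35.1542 vs cont=34.6301 → 35.1542 [stop]  node(4,2) S=114.7400 payoff=21.1000 vs cont=20.6713 → 21.1000 [stop]  node(4,3) S=130.7559 payoff=5.0841 vs cont=8.1696 → 8.1696 [wait]  node(4,4) S=149.0075 payoff=0.0000 vs cont=1.5218 → 1.5218 [wait]  ⇒ S*(4)=114.7400
t_3: node(3,0) S=94.3181 payoff=41.5219 vs cont=40.9978 → 41.5219 [stop]  node(3,1) S=107.4834 payoff=28.3566 vs cont=27.8325 → 28.3566 [stop]  node(3,2) S=122.4865 payoff=13.3535 vs cont=14.4071 → 14.4071 [wait]  node(3,3) S=139.5837 payoff=0.0000 vs cont=4.7390 → 4.7390 [wait]  ⇒ S*(3)=107.4834
t_2: node(2,0) S=100.6858 payoff=35.1542 vs cont=34.6301 → 35.1542 [stop]  node(2,1) S=114.7400 payoff=21.1000 vs cont=21.1146 → 21.1146 [wait]  node(2,2) S=130.7559 payoff=5.0841 vs cont=9.4081 → 9.4081 [wait]  ⇒ S*(2)=100.6858
t_1: node(1,0) S=107.4834 payoff=28.3566 vs cont=27.8399 → 28.3566 [stop]  node(1,1) S=122.4865 payoff=13.3535 vs cont=15.0474 → 15.0474 [wait]  ⇒ S*(1)=107.4834
t_0: node(0,0) S=114.7400 payoff=21.1000 vs cont=21.4420 → 21.4420 [wait]  ⇒ S*(0)=-

price = 21.4420
boundary = - 107.4834 100.6858 107.4834 114.7400 107.4834 114.7400
tree:
21.4420
28.3566 15.0474
35.1542 21.1146 9.4081
41.5219 28.3566 14.4071 4.7390
47.4869 35.1542 21.1000 8.1696 1.5218
53.0747 41.5219 28.3566 13.5402 3.1389 0.0000
58.3091 47.4869 35.1542 21.1000 6.4742 0.0000 0.0000
63.2124 53.0747 41.5219 28.3566 13.3535 0.0000 0.0000 0.0000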